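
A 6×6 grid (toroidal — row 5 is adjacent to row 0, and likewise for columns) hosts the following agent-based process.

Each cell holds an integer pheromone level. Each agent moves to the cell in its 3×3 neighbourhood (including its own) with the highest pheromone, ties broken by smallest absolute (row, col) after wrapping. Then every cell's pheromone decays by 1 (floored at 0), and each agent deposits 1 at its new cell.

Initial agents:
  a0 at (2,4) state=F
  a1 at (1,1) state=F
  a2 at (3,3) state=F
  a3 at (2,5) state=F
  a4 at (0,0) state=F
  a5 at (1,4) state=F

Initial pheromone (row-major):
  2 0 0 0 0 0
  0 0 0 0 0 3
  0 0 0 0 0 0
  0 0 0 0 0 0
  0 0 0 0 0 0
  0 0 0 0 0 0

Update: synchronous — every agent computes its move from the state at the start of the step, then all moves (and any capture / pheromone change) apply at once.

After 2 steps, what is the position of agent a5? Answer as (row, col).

(1, 5)

t=1: a0@(1,5) a1@(0,0) a2@(2,2) a3@(1,5) a4@(1,5) a5@(1,5) | pheromone: 2 0 0 0 0 0 / 0 0 0 0 0 6 / 0 0 1 0 0 0 / 0 0 0 0 0 0 / 0 0 0 0 0 0 / 0 0 0 0 0 0
t=2: a0@(1,5) a1@(1,5) a2@(2,2) a3@(1,5) a4@(1,5) a5@(1,5) | pheromone: 1 0 0 0 0 0 / 0 0 0 0 0 10 / 0 0 1 0 0 0 / 0 0 0 0 0 0 / 0 0 0 0 0 0 / 0 0 0 0 0 0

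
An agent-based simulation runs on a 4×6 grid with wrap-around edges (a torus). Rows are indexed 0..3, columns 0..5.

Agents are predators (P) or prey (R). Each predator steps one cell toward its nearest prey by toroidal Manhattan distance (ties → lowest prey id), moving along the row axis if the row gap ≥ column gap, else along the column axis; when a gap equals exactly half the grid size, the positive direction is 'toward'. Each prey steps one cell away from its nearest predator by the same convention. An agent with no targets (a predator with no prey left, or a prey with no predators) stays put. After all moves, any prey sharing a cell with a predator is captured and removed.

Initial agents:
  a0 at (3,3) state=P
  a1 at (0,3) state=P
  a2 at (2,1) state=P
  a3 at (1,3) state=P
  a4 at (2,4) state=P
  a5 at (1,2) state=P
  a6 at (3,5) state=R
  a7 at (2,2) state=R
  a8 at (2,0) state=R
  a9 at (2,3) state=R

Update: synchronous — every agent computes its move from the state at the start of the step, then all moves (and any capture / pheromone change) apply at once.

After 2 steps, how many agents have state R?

t=1: a0@(2,3):P a1@(1,3):P a2@(2,2):P a3@(2,3):P a4@(2,3):P a5@(2,2):P a6@(3,0):R a8@(2,5):R
t=2: a0@(2,4):P a1@(1,4):P a2@(2,1):P a3@(2,4):P a4@(2,4):P a5@(2,1):P a6@(3,5):R a8@(2,0):R

2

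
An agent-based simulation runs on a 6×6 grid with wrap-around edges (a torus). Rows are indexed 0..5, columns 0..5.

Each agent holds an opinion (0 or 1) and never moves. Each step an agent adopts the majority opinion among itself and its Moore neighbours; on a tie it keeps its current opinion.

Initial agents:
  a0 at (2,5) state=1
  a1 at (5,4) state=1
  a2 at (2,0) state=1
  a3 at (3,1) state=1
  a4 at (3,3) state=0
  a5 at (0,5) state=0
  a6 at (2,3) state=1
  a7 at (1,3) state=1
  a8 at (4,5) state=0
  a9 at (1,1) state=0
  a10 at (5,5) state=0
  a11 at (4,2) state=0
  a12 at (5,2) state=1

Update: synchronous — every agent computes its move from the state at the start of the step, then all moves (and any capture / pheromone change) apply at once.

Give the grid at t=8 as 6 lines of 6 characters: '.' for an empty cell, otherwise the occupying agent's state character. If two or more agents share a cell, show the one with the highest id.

t=1: a0@(2,5):1 a1@(5,4):0 a2@(2,0):1 a3@(3,1):1 a4@(3,3):0 a5@(0,5):0 a6@(2,3):1 a7@(1,3):1 a8@(4,5):0 a9@(1,1):0 a10@(5,5):0 a11@(4,2):0 a12@(5,2):1
t=2: (unchanged — steady state)

.....0
.0.1..
1..1.1
.1.0..
..0..0
..1.00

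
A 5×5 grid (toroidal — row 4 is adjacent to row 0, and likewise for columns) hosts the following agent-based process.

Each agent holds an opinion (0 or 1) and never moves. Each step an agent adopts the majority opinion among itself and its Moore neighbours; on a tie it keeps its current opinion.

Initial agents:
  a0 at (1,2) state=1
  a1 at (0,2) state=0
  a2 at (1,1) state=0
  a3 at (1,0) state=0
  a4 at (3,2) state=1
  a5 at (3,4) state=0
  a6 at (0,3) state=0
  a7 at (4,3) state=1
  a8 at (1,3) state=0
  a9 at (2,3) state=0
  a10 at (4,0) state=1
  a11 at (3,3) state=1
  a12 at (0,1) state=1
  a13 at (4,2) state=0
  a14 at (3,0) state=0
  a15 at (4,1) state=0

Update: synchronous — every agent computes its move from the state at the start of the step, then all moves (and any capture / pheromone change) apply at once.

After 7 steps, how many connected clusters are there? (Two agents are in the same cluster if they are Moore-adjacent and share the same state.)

t=1: a0@(1,2):0 a1@(0,2):0 a2@(1,1):0 a3@(1,0):0 a4@(3,2):1 a5@(3,4):0 a6@(0,3):0 a7@(4,3):0 a8@(1,3):0 a9@(2,3):0 a10@(4,0):0 a11@(3,3):1 a12@(0,1):0 a13@(4,2):0 a14@(3,0):0 a15@(4,1):0
t=2: a0@(1,2):0 a1@(0,2):0 a2@(1,1):0 a3@(1,0):0 a4@(3,2):0 a5@(3,4):0 a6@(0,3):0 a7@(4,3):0 a8@(1,3):0 a9@(2,3):0 a10@(4,0):0 a11@(3,3):0 a12@(0,1):0 a13@(4,2):0 a14@(3,0):0 a15@(4,1):0
t=3: (unchanged — steady state)

1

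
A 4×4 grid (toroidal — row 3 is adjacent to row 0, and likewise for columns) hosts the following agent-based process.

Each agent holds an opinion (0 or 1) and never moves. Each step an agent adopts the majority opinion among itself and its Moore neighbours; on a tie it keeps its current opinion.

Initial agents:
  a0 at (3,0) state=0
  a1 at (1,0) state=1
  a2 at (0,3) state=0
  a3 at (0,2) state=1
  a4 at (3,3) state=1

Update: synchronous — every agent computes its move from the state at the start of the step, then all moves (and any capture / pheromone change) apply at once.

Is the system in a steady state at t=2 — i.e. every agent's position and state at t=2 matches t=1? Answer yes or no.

no

t=1: a0@(3,0):0 a1@(1,0):1 a2@(0,3):1 a3@(0,2):1 a4@(3,3):1
t=2: a0@(3,0):1 a1@(1,0):1 a2@(0,3):1 a3@(0,2):1 a4@(3,3):1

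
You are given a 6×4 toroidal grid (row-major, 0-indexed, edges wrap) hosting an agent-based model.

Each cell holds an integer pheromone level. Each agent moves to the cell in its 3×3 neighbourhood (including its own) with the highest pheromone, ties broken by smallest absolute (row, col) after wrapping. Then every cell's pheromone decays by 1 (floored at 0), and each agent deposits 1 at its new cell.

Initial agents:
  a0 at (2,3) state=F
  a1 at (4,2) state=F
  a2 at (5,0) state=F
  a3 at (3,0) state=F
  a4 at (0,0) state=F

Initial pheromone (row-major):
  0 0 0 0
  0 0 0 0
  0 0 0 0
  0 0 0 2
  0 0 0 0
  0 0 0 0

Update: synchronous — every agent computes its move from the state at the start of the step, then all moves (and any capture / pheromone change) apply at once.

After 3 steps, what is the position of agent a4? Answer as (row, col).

t=1: a0@(3,3) a1@(3,3) a2@(0,0) a3@(3,3) a4@(0,0) | pheromone: 2 0 0 0 / 0 0 0 0 / 0 0 0 0 / 0 0 0 4 / 0 0 0 0 / 0 0 0 0
t=2: a0@(3,3) a1@(3,3) a2@(0,0) a3@(3,3) a4@(0,0) | pheromone: 3 0 0 0 / 0 0 0 0 / 0 0 0 0 / 0 0 0 6 / 0 0 0 0 / 0 0 0 0
t=3: a0@(3,3) a1@(3,3) a2@(0,0) a3@(3,3) a4@(0,0) | pheromone: 4 0 0 0 / 0 0 0 0 / 0 0 0 0 / 0 0 0 8 / 0 0 0 0 / 0 0 0 0

(0, 0)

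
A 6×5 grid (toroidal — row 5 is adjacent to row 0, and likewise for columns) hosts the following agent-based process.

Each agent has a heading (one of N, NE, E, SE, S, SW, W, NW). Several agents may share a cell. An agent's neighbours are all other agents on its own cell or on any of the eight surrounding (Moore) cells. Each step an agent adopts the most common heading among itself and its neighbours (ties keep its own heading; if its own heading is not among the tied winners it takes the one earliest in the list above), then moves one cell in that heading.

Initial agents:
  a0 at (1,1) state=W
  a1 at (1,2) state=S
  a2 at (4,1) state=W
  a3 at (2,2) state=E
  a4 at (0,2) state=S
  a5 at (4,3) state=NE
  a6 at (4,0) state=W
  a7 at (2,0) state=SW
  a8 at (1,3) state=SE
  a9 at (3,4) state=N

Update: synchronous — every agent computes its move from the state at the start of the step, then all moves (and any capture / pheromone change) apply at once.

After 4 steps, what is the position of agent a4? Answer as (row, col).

(4, 2)

t=1: a0@(2,1):S a1@(2,2):S a2@(4,0):W a3@(2,3):E a4@(1,2):S a5@(3,4):NE a6@(4,4):W a7@(3,4):SW a8@(2,3):S a9@(2,4):N
t=2: a0@(3,1):S a1@(3,2):S a2@(4,4):W a3@(3,3):S a4@(2,2):S a5@(3,3):W a6@(4,3):W a7@(3,3):W a8@(3,3):S a9@(1,4):N
t=3: a0@(4,1):S a1@(4,2):S a2@(4,3):W a3@(4,3):S a4@(3,2):S a5@(3,2):W a6@(4,2):W a7@(3,2):W a8@(4,3):S a9@(0,4):N
t=4: a0@(5,1):S a1@(5,2):S a2@(4,2):W a3@(5,3):S a4@(4,2):S a5@(4,2):S a6@(5,2):S a7@(4,2):S a8@(5,3):S a9@(5,4):N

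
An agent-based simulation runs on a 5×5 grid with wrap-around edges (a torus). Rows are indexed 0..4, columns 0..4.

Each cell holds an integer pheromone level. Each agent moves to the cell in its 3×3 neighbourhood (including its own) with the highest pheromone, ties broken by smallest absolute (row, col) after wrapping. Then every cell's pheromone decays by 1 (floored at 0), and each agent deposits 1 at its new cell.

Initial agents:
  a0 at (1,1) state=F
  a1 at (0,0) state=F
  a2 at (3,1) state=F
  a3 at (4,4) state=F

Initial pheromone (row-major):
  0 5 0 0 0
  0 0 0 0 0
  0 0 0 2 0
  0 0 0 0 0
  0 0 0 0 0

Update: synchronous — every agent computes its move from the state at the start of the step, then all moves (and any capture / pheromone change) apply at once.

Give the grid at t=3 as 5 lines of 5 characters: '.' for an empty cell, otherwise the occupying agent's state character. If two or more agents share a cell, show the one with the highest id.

t=1: a0@(0,1) a1@(0,1) a2@(2,0) a3@(0,0) | pheromone: 1 6 0 0 0 / 0 0 0 0 0 / 1 0 0 1 0 / 0 0 0 0 0 / 0 0 0 0 0
t=2: a0@(0,1) a1@(0,1) a2@(2,0) a3@(0,1) | pheromone: 0 8 0 0 0 / 0 0 0 0 0 / 1 0 0 0 0 / 0 0 0 0 0 / 0 0 0 0 0
t=3: a0@(0,1) a1@(0,1) a2@(2,0) a3@(0,1) | pheromone: 0 10 0 0 0 / 0 0 0 0 0 / 1 0 0 0 0 / 0 0 0 0 0 / 0 0 0 0 0

.F...
.....
F....
.....
.....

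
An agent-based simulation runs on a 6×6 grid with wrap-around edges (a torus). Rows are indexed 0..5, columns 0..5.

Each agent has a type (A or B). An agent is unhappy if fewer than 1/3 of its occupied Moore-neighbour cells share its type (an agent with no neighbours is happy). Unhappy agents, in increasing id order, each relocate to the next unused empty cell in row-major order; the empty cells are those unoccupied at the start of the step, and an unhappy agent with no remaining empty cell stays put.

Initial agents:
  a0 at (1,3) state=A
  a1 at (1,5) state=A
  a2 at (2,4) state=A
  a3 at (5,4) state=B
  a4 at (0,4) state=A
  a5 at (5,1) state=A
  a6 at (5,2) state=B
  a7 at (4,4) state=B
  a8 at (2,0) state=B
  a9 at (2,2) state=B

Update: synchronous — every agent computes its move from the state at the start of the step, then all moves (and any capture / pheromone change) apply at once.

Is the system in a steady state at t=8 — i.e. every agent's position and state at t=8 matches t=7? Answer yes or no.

t=1: a0@(1,3):A a1@(1,5):A a2@(2,4):A a3@(5,4):B a4@(0,4):A a5@(0,0):A a6@(0,1):B a7@(4,4):B a8@(0,2):B a9@(0,3):B
t=2: (unchanged — steady state)

yes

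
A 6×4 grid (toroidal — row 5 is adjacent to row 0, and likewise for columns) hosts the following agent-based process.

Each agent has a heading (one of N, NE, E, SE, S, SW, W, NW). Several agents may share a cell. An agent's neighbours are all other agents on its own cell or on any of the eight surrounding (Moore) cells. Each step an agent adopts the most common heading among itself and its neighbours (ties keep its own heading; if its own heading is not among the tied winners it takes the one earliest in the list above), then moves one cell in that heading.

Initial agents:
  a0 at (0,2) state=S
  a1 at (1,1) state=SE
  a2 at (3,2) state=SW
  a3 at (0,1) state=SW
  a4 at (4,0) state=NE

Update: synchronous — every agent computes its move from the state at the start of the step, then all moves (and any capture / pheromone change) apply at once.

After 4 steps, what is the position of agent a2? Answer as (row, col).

(1, 2)

t=1: a0@(1,2):S a1@(2,2):SE a2@(4,1):SW a3@(1,0):SW a4@(3,1):NE
t=2: a0@(2,2):S a1@(3,3):SE a2@(5,0):SW a3@(2,3):SW a4@(2,2):NE
t=3: a0@(3,2):S a1@(4,0):SE a2@(0,3):SW a3@(3,2):SW a4@(1,3):NE
t=4: a0@(4,2):S a1@(5,1):SE a2@(1,2):SW a3@(4,1):SW a4@(0,0):NE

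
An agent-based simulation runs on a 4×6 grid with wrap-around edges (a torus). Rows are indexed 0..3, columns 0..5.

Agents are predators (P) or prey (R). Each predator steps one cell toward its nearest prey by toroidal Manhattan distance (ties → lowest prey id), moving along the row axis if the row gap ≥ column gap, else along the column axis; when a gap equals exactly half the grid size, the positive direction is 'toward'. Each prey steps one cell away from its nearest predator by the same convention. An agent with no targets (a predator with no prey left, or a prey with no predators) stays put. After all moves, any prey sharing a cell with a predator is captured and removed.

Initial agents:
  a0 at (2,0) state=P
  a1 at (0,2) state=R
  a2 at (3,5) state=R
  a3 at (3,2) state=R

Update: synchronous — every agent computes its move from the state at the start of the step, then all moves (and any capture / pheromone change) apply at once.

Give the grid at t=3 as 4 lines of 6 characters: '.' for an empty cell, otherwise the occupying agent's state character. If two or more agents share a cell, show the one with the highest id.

.....R
......
......
..PRR.

t=1: a0@(3,0):P a1@(3,2):R a2@(0,5):R a3@(3,3):R
t=2: a0@(3,1):P a1@(3,3):R a2@(1,5):R a3@(3,2):R
t=3: a0@(3,2):P a1@(3,4):R a2@(0,5):R a3@(3,3):R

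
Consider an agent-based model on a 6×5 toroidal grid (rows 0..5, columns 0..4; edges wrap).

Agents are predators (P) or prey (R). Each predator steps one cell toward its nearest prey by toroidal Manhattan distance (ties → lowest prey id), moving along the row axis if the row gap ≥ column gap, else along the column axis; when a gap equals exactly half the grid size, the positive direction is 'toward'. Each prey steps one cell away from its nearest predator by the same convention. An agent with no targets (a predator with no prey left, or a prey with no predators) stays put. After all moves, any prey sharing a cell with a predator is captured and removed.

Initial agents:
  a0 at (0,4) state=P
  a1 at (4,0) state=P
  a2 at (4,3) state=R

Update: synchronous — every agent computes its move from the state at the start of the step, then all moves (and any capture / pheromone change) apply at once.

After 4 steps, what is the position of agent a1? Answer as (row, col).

(4, 1)

t=1: a0@(5,4):P a1@(4,4):P a2@(4,2):R
t=2: a0@(5,3):P a1@(4,3):P a2@(4,1):R
t=3: a0@(5,2):P a1@(4,2):P a2@(4,0):R
t=4: a0@(5,1):P a1@(4,1):P a2@(4,4):R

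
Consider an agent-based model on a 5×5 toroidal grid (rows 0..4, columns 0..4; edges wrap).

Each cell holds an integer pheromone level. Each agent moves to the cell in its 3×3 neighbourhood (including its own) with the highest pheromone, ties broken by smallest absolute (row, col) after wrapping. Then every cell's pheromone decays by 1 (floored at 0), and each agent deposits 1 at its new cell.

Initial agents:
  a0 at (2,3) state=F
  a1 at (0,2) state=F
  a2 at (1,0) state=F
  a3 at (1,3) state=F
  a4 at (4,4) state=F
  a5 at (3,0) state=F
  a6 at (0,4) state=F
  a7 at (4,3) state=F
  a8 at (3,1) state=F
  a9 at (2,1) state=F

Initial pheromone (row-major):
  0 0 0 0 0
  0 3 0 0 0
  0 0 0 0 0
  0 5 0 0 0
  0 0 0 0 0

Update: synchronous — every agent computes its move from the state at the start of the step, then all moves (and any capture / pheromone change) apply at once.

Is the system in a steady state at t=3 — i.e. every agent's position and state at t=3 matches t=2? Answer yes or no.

t=1: a0@(1,2) a1@(1,1) a2@(1,1) a3@(0,2) a4@(0,0) a5@(3,1) a6@(0,0) a7@(0,2) a8@(3,1) a9@(3,1) | pheromone: 2 0 2 0 0 / 0 4 1 0 0 / 0 0 0 0 0 / 0 7 0 0 0 / 0 0 0 0 0
t=2: a0@(1,1) a1@(1,1) a2@(1,1) a3@(1,1) a4@(1,1) a5@(3,1) a6@(1,1) a7@(1,1) a8@(3,1) a9@(3,1) | pheromone: 1 0 1 0 0 / 0 10 0 0 0 / 0 0 0 0 0 / 0 9 0 0 0 / 0 0 0 0 0
t=3: a0@(1,1) a1@(1,1) a2@(1,1) a3@(1,1) a4@(1,1) a5@(3,1) a6@(1,1) a7@(1,1) a8@(3,1) a9@(3,1) | pheromone: 0 0 0 0 0 / 0 16 0 0 0 / 0 0 0 0 0 / 0 11 0 0 0 / 0 0 0 0 0

yes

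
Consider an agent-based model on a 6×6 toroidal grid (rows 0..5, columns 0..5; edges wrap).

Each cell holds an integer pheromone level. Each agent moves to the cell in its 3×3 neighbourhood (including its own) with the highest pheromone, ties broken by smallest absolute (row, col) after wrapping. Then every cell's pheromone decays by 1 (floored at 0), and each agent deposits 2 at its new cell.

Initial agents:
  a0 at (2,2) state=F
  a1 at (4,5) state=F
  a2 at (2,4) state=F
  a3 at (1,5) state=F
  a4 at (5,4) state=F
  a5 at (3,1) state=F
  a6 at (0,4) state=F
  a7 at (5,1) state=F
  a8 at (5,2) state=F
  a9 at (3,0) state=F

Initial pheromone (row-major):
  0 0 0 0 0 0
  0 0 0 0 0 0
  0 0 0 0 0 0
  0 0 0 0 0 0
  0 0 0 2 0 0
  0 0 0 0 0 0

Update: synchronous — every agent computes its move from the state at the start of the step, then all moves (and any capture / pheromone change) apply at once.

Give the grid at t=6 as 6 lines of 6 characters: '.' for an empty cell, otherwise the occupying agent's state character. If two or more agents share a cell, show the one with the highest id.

t=1: a0@(1,1) a1@(3,0) a2@(1,3) a3@(0,0) a4@(4,3) a5@(2,0) a6@(0,3) a7@(0,0) a8@(4,3) a9@(2,0) | pheromone: 4 0 0 2 0 0 / 0 2 0 2 0 0 / 4 0 0 0 0 0 / 2 0 0 0 0 0 / 0 0 0 5 0 0 / 0 0 0 0 0 0
t=2: a0@(0,0) a1@(2,0) a2@(0,3) a3@(0,0) a4@(4,3) a5@(2,0) a6@(0,3) a7@(0,0) a8@(4,3) a9@(2,0) | pheromone: 9 0 0 5 0 0 / 0 1 0 1 0 0 / 9 0 0 0 0 0 / 1 0 0 0 0 0 / 0 0 0 8 0 0 / 0 0 0 0 0 0
t=3: a0@(0,0) a1@(2,0) a2@(0,3) a3@(0,0) a4@(4,3) a5@(2,0) a6@(0,3) a7@(0,0) a8@(4,3) a9@(2,0) | pheromone: 14 0 0 8 0 0 / 0 0 0 0 0 0 / 14 0 0 0 0 0 / 0 0 0 0 0 0 / 0 0 0 11 0 0 / 0 0 0 0 0 0
t=4: a0@(0,0) a1@(2,0) a2@(0,3) a3@(0,0) a4@(4,3) a5@(2,0) a6@(0,3) a7@(0,0) a8@(4,3) a9@(2,0) | pheromone: 19 0 0 11 0 0 / 0 0 0 0 0 0 / 19 0 0 0 0 0 / 0 0 0 0 0 0 / 0 0 0 14 0 0 / 0 0 0 0 0 0
t=5: a0@(0,0) a1@(2,0) a2@(0,3) a3@(0,0) a4@(4,3) a5@(2,0) a6@(0,3) a7@(0,0) a8@(4,3) a9@(2,0) | pheromone: 24 0 0 14 0 0 / 0 0 0 0 0 0 / 24 0 0 0 0 0 / 0 0 0 0 0 0 / 0 0 0 17 0 0 / 0 0 0 0 0 0
t=6: a0@(0,0) a1@(2,0) a2@(0,3) a3@(0,0) a4@(4,3) a5@(2,0) a6@(0,3) a7@(0,0) a8@(4,3) a9@(2,0) | pheromone: 29 0 0 17 0 0 / 0 0 0 0 0 0 / 29 0 0 0 0 0 / 0 0 0 0 0 0 / 0 0 0 20 0 0 / 0 0 0 0 0 0

F..F..
......
F.....
......
...F..
......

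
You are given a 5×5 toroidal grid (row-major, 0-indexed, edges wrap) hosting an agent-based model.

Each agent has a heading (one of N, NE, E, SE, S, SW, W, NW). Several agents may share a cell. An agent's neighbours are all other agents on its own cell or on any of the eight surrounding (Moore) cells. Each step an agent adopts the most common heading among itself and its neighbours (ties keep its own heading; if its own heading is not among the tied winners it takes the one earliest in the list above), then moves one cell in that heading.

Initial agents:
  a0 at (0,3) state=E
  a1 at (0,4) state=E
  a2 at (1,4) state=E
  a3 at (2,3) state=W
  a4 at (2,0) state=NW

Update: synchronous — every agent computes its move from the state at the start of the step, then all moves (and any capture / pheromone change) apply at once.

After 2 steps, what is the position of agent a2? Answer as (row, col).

t=1: a0@(0,4):E a1@(0,0):E a2@(1,0):E a3@(2,2):W a4@(1,4):NW
t=2: a0@(0,0):E a1@(0,1):E a2@(1,1):E a3@(2,1):W a4@(1,0):E

(1, 1)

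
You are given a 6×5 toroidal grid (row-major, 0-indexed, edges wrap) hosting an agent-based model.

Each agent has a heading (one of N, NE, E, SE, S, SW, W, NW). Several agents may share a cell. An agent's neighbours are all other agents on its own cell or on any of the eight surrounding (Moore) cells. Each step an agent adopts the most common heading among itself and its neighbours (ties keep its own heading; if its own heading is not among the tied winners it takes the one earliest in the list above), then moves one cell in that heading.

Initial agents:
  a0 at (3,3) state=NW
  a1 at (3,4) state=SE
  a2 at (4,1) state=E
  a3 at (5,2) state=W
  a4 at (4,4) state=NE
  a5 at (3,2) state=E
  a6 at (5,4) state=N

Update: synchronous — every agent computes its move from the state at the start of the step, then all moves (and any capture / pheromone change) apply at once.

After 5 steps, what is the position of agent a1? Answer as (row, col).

(2, 4)

t=1: a0@(2,2):NW a1@(4,0):SE a2@(4,2):E a3@(5,1):W a4@(3,0):NE a5@(3,3):E a6@(4,4):N
t=2: a0@(1,1):NW a1@(5,1):SE a2@(4,3):E a3@(5,0):W a4@(2,1):NE a5@(3,4):E a6@(3,4):N
t=3: a0@(0,0):NW a1@(0,2):SE a2@(4,4):E a3@(5,4):W a4@(1,2):NE a5@(3,0):E a6@(3,0):E
t=4: a0@(5,4):NW a1@(1,3):SE a2@(4,0):E a3@(5,3):W a4@(0,3):NE a5@(3,1):E a6@(3,1):E
t=5: a0@(4,3):NW a1@(2,4):SE a2@(4,1):E a3@(5,2):W a4@(5,4):NE a5@(3,2):E a6@(3,2):E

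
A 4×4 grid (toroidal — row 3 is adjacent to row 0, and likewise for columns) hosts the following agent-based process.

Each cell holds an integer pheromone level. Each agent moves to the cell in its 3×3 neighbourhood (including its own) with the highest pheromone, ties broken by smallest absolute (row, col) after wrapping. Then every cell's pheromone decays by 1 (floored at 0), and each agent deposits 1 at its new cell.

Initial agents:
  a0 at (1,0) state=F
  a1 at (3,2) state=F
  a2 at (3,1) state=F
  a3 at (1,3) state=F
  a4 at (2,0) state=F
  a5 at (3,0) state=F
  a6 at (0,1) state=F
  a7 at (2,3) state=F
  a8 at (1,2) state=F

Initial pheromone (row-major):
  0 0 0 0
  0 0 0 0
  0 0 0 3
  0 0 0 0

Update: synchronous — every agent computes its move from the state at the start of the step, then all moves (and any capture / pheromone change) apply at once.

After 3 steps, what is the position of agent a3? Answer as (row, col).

(2, 3)

t=1: a0@(2,3) a1@(2,3) a2@(0,0) a3@(2,3) a4@(2,3) a5@(2,3) a6@(0,0) a7@(2,3) a8@(2,3) | pheromone: 2 0 0 0 / 0 0 0 0 / 0 0 0 9 / 0 0 0 0
t=2: a0@(2,3) a1@(2,3) a2@(0,0) a3@(2,3) a4@(2,3) a5@(2,3) a6@(0,0) a7@(2,3) a8@(2,3) | pheromone: 3 0 0 0 / 0 0 0 0 / 0 0 0 15 / 0 0 0 0
t=3: a0@(2,3) a1@(2,3) a2@(0,0) a3@(2,3) a4@(2,3) a5@(2,3) a6@(0,0) a7@(2,3) a8@(2,3) | pheromone: 4 0 0 0 / 0 0 0 0 / 0 0 0 21 / 0 0 0 0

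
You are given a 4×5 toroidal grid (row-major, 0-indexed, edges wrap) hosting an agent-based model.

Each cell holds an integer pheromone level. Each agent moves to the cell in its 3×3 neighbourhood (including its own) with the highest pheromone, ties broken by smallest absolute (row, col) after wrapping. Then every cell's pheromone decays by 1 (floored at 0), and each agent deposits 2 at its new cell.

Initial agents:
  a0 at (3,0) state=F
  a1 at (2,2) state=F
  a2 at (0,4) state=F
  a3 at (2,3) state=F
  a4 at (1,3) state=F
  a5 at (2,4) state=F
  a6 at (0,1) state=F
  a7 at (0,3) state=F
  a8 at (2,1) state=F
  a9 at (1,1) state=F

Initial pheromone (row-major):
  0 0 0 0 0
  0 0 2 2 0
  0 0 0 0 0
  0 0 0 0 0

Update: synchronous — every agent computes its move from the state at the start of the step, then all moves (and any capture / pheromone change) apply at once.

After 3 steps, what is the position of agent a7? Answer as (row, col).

(1, 2)

t=1: a0@(0,0) a1@(1,2) a2@(1,3) a3@(1,2) a4@(1,2) a5@(1,3) a6@(1,2) a7@(1,2) a8@(1,2) a9@(1,2) | pheromone: 2 0 0 0 0 / 0 0 15 5 0 / 0 0 0 0 0 / 0 0 0 0 0
t=2: a0@(0,0) a1@(1,2) a2@(1,2) a3@(1,2) a4@(1,2) a5@(1,2) a6@(1,2) a7@(1,2) a8@(1,2) a9@(1,2) | pheromone: 3 0 0 0 0 / 0 0 32 4 0 / 0 0 0 0 0 / 0 0 0 0 0
t=3: a0@(0,0) a1@(1,2) a2@(1,2) a3@(1,2) a4@(1,2) a5@(1,2) a6@(1,2) a7@(1,2) a8@(1,2) a9@(1,2) | pheromone: 4 0 0 0 0 / 0 0 49 3 0 / 0 0 0 0 0 / 0 0 0 0 0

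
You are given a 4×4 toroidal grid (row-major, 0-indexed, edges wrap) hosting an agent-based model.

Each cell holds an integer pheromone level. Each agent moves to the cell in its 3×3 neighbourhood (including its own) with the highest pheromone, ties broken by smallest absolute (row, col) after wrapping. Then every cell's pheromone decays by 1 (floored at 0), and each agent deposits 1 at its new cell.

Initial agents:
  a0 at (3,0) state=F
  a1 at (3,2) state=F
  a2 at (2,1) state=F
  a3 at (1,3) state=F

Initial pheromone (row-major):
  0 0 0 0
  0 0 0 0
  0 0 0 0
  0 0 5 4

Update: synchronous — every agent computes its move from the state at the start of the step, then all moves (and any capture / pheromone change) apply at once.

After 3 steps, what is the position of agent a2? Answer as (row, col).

t=1: a0@(3,3) a1@(3,2) a2@(3,2) a3@(0,0) | pheromone: 1 0 0 0 / 0 0 0 0 / 0 0 0 0 / 0 0 6 4
t=2: a0@(3,2) a1@(3,2) a2@(3,2) a3@(3,3) | pheromone: 0 0 0 0 / 0 0 0 0 / 0 0 0 0 / 0 0 8 4
t=3: a0@(3,2) a1@(3,2) a2@(3,2) a3@(3,2) | pheromone: 0 0 0 0 / 0 0 0 0 / 0 0 0 0 / 0 0 11 3

(3, 2)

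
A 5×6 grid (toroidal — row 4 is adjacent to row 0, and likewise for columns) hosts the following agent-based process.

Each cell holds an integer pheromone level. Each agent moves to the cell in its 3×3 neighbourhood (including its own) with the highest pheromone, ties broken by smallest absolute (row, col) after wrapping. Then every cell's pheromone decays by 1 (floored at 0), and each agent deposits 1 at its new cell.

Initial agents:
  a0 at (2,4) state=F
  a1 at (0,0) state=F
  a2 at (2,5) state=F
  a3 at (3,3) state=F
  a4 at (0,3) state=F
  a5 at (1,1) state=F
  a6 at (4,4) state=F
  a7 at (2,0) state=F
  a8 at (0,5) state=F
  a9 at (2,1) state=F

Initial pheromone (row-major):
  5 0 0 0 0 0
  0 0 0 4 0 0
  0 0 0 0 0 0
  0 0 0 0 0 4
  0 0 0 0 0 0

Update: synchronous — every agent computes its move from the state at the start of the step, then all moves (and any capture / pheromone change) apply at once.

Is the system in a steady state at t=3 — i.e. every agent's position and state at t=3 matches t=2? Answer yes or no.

yes

t=1: a0@(1,3) a1@(0,0) a2@(3,5) a3@(2,2) a4@(1,3) a5@(0,0) a6@(3,5) a7@(3,5) a8@(0,0) a9@(1,0) | pheromone: 7 0 0 0 0 0 / 1 0 0 5 0 0 / 0 0 1 0 0 0 / 0 0 0 0 0 6 / 0 0 0 0 0 0
t=2: a0@(1,3) a1@(0,0) a2@(3,5) a3@(1,3) a4@(1,3) a5@(0,0) a6@(3,5) a7@(3,5) a8@(0,0) a9@(0,0) | pheromone: 10 0 0 0 0 0 / 0 0 0 7 0 0 / 0 0 0 0 0 0 / 0 0 0 0 0 8 / 0 0 0 0 0 0
t=3: a0@(1,3) a1@(0,0) a2@(3,5) a3@(1,3) a4@(1,3) a5@(0,0) a6@(3,5) a7@(3,5) a8@(0,0) a9@(0,0) | pheromone: 13 0 0 0 0 0 / 0 0 0 9 0 0 / 0 0 0 0 0 0 / 0 0 0 0 0 10 / 0 0 0 0 0 0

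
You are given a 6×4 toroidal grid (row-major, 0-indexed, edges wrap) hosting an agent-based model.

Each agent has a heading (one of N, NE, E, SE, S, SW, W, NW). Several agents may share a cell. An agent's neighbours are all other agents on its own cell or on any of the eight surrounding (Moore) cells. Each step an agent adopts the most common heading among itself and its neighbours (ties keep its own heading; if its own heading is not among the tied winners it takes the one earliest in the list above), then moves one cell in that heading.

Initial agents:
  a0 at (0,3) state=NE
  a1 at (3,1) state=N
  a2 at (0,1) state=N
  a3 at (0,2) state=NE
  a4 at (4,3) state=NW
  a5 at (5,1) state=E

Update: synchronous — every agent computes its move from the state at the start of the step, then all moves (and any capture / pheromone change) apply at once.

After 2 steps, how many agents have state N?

2

t=1: a0@(5,0):NE a1@(2,1):N a2@(5,1):N a3@(5,3):NE a4@(3,2):NW a5@(5,2):E
t=2: a0@(4,1):NE a1@(1,1):N a2@(4,1):N a3@(4,0):NE a4@(2,1):NW a5@(5,3):E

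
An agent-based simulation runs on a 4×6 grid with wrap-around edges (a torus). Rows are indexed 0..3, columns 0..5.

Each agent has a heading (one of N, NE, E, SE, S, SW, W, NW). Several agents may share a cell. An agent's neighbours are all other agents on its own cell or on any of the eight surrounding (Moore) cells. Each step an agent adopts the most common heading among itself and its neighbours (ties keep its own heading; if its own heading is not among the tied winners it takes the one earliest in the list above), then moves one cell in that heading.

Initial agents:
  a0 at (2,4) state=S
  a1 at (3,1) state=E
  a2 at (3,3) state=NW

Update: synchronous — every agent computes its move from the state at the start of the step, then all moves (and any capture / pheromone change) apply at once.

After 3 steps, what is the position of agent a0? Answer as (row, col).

t=1: a0@(3,4):S a1@(3,2):E a2@(2,2):NW
t=2: a0@(0,4):S a1@(3,3):E a2@(1,1):NW
t=3: a0@(1,4):S a1@(3,4):E a2@(0,0):NW

(1, 4)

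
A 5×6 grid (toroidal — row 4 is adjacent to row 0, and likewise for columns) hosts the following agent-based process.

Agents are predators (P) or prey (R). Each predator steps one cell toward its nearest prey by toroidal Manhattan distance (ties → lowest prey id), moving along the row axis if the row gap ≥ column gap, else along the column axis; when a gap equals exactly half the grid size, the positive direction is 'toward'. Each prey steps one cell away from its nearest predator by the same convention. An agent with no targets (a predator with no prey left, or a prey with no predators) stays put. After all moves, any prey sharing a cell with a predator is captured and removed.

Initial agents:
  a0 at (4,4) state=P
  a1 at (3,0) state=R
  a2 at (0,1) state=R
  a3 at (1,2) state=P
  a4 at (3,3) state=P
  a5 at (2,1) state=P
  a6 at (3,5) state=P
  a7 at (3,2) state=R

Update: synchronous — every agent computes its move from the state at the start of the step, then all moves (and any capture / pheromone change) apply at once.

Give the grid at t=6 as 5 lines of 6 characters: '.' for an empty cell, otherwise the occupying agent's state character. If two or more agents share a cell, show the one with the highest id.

t=1: a0@(4,5):P a2@(4,1):R a3@(0,2):P a4@(3,2):P a5@(3,1):P a6@(3,0):P
t=2: a0@(4,0):P a2@(0,1):R a3@(4,2):P a4@(4,2):P a5@(4,1):P a6@(4,0):P
t=3: a0@(0,0):P a2@(1,1):R a3@(0,2):P a4@(0,2):P a5@(0,1):P a6@(0,0):P
t=4: a0@(1,0):P a2@(2,1):R a3@(1,2):P a4@(1,2):P a5@(1,1):P a6@(1,0):P
t=5: a0@(2,0):P a2@(3,1):R a3@(2,2):P a4@(2,2):P a5@(2,1):P a6@(2,0):P
t=6: a0@(3,0):P a2@(4,1):R a3@(3,2):P a4@(3,2):P a5@(3,1):P a6@(3,0):P

......
......
......
PPP...
.R....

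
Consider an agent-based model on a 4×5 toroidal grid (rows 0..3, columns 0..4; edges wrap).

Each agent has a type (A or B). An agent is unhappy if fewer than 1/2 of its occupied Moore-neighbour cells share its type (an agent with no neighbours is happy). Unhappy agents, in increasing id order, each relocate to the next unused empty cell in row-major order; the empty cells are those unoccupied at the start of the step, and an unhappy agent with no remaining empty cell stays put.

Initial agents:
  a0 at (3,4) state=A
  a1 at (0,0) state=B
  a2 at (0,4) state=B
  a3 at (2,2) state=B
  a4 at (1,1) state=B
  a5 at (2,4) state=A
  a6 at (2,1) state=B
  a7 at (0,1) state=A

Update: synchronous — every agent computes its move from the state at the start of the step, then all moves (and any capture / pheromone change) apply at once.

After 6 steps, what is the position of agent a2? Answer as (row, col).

t=1: a0@(0,2):A a1@(0,0):B a2@(0,4):B a3@(2,2):B a4@(1,1):B a5@(2,4):A a6@(2,1):B a7@(0,3):A
t=2: (unchanged — steady state)

(0, 4)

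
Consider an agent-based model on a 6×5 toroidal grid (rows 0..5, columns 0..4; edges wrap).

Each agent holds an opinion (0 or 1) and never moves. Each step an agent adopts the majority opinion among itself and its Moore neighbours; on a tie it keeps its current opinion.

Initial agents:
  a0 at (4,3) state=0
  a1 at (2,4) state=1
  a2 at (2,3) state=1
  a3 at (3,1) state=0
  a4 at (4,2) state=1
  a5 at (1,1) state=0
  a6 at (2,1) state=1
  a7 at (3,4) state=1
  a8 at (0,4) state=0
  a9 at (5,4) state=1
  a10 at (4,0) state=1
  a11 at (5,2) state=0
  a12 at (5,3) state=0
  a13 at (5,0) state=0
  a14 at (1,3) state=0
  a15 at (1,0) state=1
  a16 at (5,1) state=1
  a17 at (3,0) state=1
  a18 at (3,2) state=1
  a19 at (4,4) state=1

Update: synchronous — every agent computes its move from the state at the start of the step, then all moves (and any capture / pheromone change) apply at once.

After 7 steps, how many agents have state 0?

t=1: a0@(4,3):1 a1@(2,4):1 a2@(2,3):1 a3@(3,1):1 a4@(4,2):0 a5@(1,1):1 a6@(2,1):1 a7@(3,4):1 a8@(0,4):0 a9@(5,4):0 a10@(4,0):1 a11@(5,2):0 a12@(5,3):0 a13@(5,0):1 a14@(1,3):0 a15@(1,0):1 a16@(5,1):1 a17@(3,0):1 a18@(3,2):1 a19@(4,4):1
t=2: a0@(4,3):1 a1@(2,4):1 a2@(2,3):1 a3@(3,1):1 a4@(4,2):1 a5@(1,1):1 a6@(2,1):1 a7@(3,4):1 a8@(0,4):0 a9@(5,4):1 a10@(4,0):1 a11@(5,2):0 a12@(5,3):0 a13@(5,0):1 a14@(1,3):0 a15@(1,0):1 a16@(5,1):1 a17@(3,0):1 a18@(3,2):1 a19@(4,4):1
t=3: a0@(4,3):1 a1@(2,4):1 a2@(2,3):1 a3@(3,1):1 a4@(4,2):1 a5@(1,1):1 a6@(2,1):1 a7@(3,4):1 a8@(0,4):0 a9@(5,4):1 a10@(4,0):1 a11@(5,2):1 a12@(5,3):1 a13@(5,0):1 a14@(1,3):0 a15@(1,0):1 a16@(5,1):1 a17@(3,0):1 a18@(3,2):1 a19@(4,4):1
t=4: a0@(4,3):1 a1@(2,4):1 a2@(2,3):1 a3@(3,1):1 a4@(4,2):1 a5@(1,1):1 a6@(2,1):1 a7@(3,4):1 a8@(0,4):1 a9@(5,4):1 a10@(4,0):1 a11@(5,2):1 a12@(5,3):1 a13@(5,0):1 a14@(1,3):0 a15@(1,0):1 a16@(5,1):1 a17@(3,0):1 a18@(3,2):1 a19@(4,4):1
t=5: a0@(4,3):1 a1@(2,4):1 a2@(2,3):1 a3@(3,1):1 a4@(4,2):1 a5@(1,1):1 a6@(2,1):1 a7@(3,4):1 a8@(0,4):1 a9@(5,4):1 a10@(4,0):1 a11@(5,2):1 a12@(5,3):1 a13@(5,0):1 a14@(1,3):1 a15@(1,0):1 a16@(5,1):1 a17@(3,0):1 a18@(3,2):1 a19@(4,4):1
t=6: (unchanged — steady state)

0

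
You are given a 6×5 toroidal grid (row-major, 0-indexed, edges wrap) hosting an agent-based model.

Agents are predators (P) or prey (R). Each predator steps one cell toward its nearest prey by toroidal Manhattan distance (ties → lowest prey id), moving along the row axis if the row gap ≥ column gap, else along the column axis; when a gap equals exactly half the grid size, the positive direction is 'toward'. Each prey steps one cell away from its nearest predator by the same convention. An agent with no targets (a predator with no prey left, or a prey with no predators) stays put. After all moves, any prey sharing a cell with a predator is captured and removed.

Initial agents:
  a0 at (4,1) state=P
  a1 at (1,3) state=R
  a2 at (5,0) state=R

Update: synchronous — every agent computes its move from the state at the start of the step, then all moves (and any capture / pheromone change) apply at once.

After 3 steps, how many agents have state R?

t=1: a0@(5,1):P a1@(0,3):R a2@(0,0):R
t=2: a0@(0,1):P a1@(0,4):R a2@(1,0):R
t=3: a0@(0,0):P a1@(0,3):R a2@(2,0):R

2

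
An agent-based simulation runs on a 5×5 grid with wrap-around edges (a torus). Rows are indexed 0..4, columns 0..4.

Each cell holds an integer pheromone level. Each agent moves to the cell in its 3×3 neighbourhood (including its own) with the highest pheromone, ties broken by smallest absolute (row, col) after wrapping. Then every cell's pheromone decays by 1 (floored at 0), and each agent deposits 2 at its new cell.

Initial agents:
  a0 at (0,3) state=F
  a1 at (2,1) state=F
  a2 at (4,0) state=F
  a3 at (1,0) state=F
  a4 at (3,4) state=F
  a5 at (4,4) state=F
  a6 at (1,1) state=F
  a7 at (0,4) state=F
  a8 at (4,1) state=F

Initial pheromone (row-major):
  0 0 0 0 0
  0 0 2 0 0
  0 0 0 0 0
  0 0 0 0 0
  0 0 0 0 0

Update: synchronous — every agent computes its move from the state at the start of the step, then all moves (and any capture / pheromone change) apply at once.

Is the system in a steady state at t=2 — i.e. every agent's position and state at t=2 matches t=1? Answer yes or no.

yes

t=1: a0@(1,2) a1@(1,2) a2@(0,0) a3@(0,0) a4@(2,0) a5@(0,0) a6@(1,2) a7@(0,0) a8@(0,0) | pheromone: 10 0 0 0 0 / 0 0 7 0 0 / 2 0 0 0 0 / 0 0 0 0 0 / 0 0 0 0 0
t=2: a0@(1,2) a1@(1,2) a2@(0,0) a3@(0,0) a4@(2,0) a5@(0,0) a6@(1,2) a7@(0,0) a8@(0,0) | pheromone: 19 0 0 0 0 / 0 0 12 0 0 / 3 0 0 0 0 / 0 0 0 0 0 / 0 0 0 0 0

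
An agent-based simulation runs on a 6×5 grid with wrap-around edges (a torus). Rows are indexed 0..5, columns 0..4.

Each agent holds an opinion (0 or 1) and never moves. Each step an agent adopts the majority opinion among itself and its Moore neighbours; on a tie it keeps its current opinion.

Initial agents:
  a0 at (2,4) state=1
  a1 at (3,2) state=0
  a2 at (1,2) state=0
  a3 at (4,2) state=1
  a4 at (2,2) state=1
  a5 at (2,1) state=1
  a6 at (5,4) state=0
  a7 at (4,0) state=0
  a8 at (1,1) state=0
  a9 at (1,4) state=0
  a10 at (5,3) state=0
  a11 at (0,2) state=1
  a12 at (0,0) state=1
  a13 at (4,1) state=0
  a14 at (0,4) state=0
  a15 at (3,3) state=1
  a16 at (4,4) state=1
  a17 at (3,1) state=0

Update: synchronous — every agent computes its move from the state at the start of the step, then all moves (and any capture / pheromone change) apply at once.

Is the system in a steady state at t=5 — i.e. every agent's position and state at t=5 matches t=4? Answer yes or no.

t=1: a0@(2,4):1 a1@(3,2):1 a2@(1,2):1 a3@(4,2):0 a4@(2,2):0 a5@(2,1):0 a6@(5,4):0 a7@(4,0):0 a8@(1,1):1 a9@(1,4):0 a10@(5,3):0 a11@(0,2):0 a12@(0,0):0 a13@(4,1):0 a14@(0,4):0 a15@(3,3):1 a16@(4,4):0 a17@(3,1):0
t=2: a0@(2,4):1 a1@(3,2):0 a2@(1,2):0 a3@(4,2):0 a4@(2,2):1 a5@(2,1):0 a6@(5,4):0 a7@(4,0):0 a8@(1,1):0 a9@(1,4):0 a10@(5,3):0 a11@(0,2):0 a12@(0,0):0 a13@(4,1):0 a14@(0,4):0 a15@(3,3):1 a16@(4,4):0 a17@(3,1):0
t=3: a0@(2,4):1 a1@(3,2):0 a2@(1,2):0 a3@(4,2):0 a4@(2,2):0 a5@(2,1):0 a6@(5,4):0 a7@(4,0):0 a8@(1,1):0 a9@(1,4):0 a10@(5,3):0 a11@(0,2):0 a12@(0,0):0 a13@(4,1):0 a14@(0,4):0 a15@(3,3):1 a16@(4,4):0 a17@(3,1):0
t=4: a0@(2,4):1 a1@(3,2):0 a2@(1,2):0 a3@(4,2):0 a4@(2,2):0 a5@(2,1):0 a6@(5,4):0 a7@(4,0):0 a8@(1,1):0 a9@(1,4):0 a10@(5,3):0 a11@(0,2):0 a12@(0,0):0 a13@(4,1):0 a14@(0,4):0 a15@(3,3):0 a16@(4,4):0 a17@(3,1):0
t=5: a0@(2,4):0 a1@(3,2):0 a2@(1,2):0 a3@(4,2):0 a4@(2,2):0 a5@(2,1):0 a6@(5,4):0 a7@(4,0):0 a8@(1,1):0 a9@(1,4):0 a10@(5,3):0 a11@(0,2):0 a12@(0,0):0 a13@(4,1):0 a14@(0,4):0 a15@(3,3):0 a16@(4,4):0 a17@(3,1):0

no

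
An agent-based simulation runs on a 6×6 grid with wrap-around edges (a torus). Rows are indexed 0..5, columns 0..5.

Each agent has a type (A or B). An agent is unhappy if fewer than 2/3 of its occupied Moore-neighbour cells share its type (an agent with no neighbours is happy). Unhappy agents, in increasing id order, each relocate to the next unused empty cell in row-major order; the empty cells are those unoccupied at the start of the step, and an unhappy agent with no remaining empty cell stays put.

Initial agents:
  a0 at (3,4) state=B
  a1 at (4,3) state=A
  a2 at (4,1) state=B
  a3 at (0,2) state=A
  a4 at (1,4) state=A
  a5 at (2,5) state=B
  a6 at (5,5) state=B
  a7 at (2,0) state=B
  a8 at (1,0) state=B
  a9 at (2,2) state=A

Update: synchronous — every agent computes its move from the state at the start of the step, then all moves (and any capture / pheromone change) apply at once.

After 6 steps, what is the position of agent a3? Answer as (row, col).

(0, 2)

t=1: a0@(0,0):B a1@(0,1):A a2@(4,1):B a3@(0,2):A a4@(0,3):A a5@(2,5):B a6@(5,5):B a7@(2,0):B a8@(1,0):B a9@(2,2):A
t=2: a0@(0,0):B a1@(0,4):A a2@(4,1):B a3@(0,2):A a4@(0,3):A a5@(2,5):B a6@(5,5):B a7@(2,0):B a8@(1,0):B a9@(2,2):A
t=3: a0@(0,0):B a1@(0,1):A a2@(4,1):B a3@(0,2):A a4@(0,3):A a5@(2,5):B a6@(0,5):B a7@(2,0):B a8@(1,0):B a9@(2,2):A
t=4: a0@(0,0):B a1@(0,4):A a2@(4,1):B a3@(0,2):A a4@(0,3):A a5@(2,5):B a6@(0,5):B a7@(2,0):B a8@(1,0):B a9@(2,2):A
t=5: a0@(0,0):B a1@(0,1):A a2@(4,1):B a3@(0,2):A a4@(0,3):A a5@(2,5):B a6@(0,5):B a7@(2,0):B a8@(1,0):B a9@(2,2):A
t=6: a0@(0,0):B a1@(0,4):A a2@(4,1):B a3@(0,2):A a4@(0,3):A a5@(2,5):B a6@(0,5):B a7@(2,0):B a8@(1,0):B a9@(2,2):A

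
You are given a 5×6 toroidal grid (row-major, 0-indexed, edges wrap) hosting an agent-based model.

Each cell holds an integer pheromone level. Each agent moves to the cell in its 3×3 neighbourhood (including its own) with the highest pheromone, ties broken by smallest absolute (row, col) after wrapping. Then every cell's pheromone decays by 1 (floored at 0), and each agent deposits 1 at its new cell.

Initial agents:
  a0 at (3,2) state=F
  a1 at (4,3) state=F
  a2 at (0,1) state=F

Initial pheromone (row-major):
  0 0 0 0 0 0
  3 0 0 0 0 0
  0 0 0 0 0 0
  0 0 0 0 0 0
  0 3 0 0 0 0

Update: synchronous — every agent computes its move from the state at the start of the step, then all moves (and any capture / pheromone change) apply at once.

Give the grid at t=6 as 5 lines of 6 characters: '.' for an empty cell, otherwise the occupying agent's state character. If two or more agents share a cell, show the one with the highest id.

......
F.....
......
......
.F....

t=1: a0@(4,1) a1@(0,2) a2@(1,0) | pheromone: 0 0 1 0 0 0 / 3 0 0 0 0 0 / 0 0 0 0 0 0 / 0 0 0 0 0 0 / 0 3 0 0 0 0
t=2: a0@(4,1) a1@(4,1) a2@(1,0) | pheromone: 0 0 0 0 0 0 / 3 0 0 0 0 0 / 0 0 0 0 0 0 / 0 0 0 0 0 0 / 0 4 0 0 0 0
t=3: a0@(4,1) a1@(4,1) a2@(1,0) | pheromone: 0 0 0 0 0 0 / 3 0 0 0 0 0 / 0 0 0 0 0 0 / 0 0 0 0 0 0 / 0 5 0 0 0 0
t=4: a0@(4,1) a1@(4,1) a2@(1,0) | pheromone: 0 0 0 0 0 0 / 3 0 0 0 0 0 / 0 0 0 0 0 0 / 0 0 0 0 0 0 / 0 6 0 0 0 0
t=5: a0@(4,1) a1@(4,1) a2@(1,0) | pheromone: 0 0 0 0 0 0 / 3 0 0 0 0 0 / 0 0 0 0 0 0 / 0 0 0 0 0 0 / 0 7 0 0 0 0
t=6: a0@(4,1) a1@(4,1) a2@(1,0) | pheromone: 0 0 0 0 0 0 / 3 0 0 0 0 0 / 0 0 0 0 0 0 / 0 0 0 0 0 0 / 0 8 0 0 0 0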